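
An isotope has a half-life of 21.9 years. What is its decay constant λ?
λ = ln(2)/t½ = 0.03165 year⁻¹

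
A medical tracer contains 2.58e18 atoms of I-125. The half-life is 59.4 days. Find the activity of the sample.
A = λN = 3.011e16 decays/day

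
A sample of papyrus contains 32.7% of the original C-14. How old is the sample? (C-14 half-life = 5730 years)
Age = t½ × log₂(1/ratio) = 9240 years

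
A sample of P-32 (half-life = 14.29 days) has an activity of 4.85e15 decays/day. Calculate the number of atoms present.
N = A/λ = 9.999e16 atoms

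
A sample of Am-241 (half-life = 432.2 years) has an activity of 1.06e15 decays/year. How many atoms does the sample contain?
N = A/λ = 6.609e17 atoms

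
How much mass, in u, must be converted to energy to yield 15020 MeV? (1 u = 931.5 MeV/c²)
m = E/c² = 16.12 u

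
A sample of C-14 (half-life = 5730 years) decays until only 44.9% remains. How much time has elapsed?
t = t½ × log₂(N₀/N) = 6619 years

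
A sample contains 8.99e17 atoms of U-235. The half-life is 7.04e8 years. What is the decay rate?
A = λN = 8.851e8 decays/year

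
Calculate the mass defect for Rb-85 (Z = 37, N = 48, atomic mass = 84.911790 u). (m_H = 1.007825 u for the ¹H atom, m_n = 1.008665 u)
Δm = Z·m_H + N·m_n − M = 0.7937 u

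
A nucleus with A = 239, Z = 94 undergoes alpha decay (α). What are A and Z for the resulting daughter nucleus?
Daughter: A = 235, Z = 92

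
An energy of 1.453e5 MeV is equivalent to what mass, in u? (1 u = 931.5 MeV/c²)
m = E/c² = 156 u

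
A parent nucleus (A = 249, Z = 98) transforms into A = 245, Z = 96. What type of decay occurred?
ΔA = -4, ΔZ = -2 ⇒ alpha decay (α)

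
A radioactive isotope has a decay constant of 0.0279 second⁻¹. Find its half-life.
t½ = ln(2)/λ = 24.84 seconds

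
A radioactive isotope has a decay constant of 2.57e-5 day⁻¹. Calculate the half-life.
t½ = ln(2)/λ = 26970 days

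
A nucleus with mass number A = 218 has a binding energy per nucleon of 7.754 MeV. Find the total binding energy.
B.E. = 7.754 × 218 = 1690 MeV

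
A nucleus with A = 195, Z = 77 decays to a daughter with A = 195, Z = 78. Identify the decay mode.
ΔA = 0, ΔZ = +1 ⇒ beta-minus decay (β⁻)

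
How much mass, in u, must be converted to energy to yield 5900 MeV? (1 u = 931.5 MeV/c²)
m = E/c² = 6.334 u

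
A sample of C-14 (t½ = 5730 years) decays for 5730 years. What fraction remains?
N/N₀ = (1/2)^(t/t½) = 0.5 = 50%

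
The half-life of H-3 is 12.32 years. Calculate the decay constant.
λ = ln(2)/t½ = 0.05626 year⁻¹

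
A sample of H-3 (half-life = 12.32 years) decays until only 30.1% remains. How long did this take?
t = t½ × log₂(N₀/N) = 21.34 years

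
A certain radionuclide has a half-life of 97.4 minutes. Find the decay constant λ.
λ = ln(2)/t½ = 0.007117 minute⁻¹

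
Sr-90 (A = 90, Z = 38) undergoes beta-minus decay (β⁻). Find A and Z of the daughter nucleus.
Daughter: A = 90, Z = 39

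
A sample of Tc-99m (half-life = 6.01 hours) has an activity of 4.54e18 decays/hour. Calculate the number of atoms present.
N = A/λ = 3.936e19 atoms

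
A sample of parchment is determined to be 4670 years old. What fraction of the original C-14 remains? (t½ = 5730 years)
N/N₀ = (1/2)^(t/t½) = 0.5684 = 56.8%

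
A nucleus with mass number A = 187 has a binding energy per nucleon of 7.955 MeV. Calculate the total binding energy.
B.E. = 7.955 × 187 = 1488 MeV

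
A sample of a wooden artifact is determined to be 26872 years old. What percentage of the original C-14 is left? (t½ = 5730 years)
N/N₀ = (1/2)^(t/t½) = 0.03875 = 3.87%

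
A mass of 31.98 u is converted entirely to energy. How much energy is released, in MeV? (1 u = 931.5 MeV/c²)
E = mc² = 29790 MeV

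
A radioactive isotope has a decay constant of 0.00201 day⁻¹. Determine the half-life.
t½ = ln(2)/λ = 344.8 days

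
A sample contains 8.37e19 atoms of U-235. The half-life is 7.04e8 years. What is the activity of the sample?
A = λN = 8.241e10 decays/year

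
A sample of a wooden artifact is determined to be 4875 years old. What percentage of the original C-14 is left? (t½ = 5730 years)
N/N₀ = (1/2)^(t/t½) = 0.5545 = 55.4%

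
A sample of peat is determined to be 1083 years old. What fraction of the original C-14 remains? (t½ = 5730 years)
N/N₀ = (1/2)^(t/t½) = 0.8772 = 87.7%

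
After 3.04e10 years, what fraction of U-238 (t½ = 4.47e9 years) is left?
N/N₀ = (1/2)^(t/t½) = 0.008969 = 0.897%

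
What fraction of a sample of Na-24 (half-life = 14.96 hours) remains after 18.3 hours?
N/N₀ = (1/2)^(t/t½) = 0.4283 = 42.8%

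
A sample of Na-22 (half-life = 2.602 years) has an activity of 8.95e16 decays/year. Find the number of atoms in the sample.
N = A/λ = 3.36e17 atoms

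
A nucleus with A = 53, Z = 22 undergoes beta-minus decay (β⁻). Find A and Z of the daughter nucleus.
Daughter: A = 53, Z = 23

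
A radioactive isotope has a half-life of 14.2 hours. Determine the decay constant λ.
λ = ln(2)/t½ = 0.04881 hour⁻¹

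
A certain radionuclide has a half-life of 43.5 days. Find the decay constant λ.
λ = ln(2)/t½ = 0.01593 day⁻¹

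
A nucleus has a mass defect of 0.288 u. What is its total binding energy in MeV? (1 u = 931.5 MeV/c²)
B.E. = Δm × 931.5 = 268.3 MeV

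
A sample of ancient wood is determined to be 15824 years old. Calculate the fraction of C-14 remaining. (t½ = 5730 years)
N/N₀ = (1/2)^(t/t½) = 0.1475 = 14.7%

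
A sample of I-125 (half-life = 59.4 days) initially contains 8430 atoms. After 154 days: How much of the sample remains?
N = N₀(1/2)^(t/t½) = 1398 atoms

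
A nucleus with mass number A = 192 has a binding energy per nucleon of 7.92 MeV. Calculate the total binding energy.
B.E. = 7.92 × 192 = 1521 MeV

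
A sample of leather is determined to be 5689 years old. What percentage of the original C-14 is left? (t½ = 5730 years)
N/N₀ = (1/2)^(t/t½) = 0.5025 = 50.2%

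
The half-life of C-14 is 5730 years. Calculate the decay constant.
λ = ln(2)/t½ = 1.21e-4 year⁻¹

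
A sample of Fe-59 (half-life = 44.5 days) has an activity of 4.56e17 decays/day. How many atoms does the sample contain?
N = A/λ = 2.928e19 atoms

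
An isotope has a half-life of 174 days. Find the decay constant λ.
λ = ln(2)/t½ = 0.003984 day⁻¹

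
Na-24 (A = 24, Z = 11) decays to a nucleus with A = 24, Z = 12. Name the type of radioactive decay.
ΔA = 0, ΔZ = +1 ⇒ beta-minus decay (β⁻)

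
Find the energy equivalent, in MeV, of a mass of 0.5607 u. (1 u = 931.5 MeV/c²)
E = mc² = 522.3 MeV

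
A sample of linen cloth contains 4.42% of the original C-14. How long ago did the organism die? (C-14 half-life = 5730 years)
Age = t½ × log₂(1/ratio) = 25780 years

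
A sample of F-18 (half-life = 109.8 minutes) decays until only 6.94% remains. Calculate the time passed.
t = t½ × log₂(N₀/N) = 422.6 minutes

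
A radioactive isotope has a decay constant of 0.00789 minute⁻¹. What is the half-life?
t½ = ln(2)/λ = 87.85 minutes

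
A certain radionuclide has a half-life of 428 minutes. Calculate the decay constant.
λ = ln(2)/t½ = 0.00162 minute⁻¹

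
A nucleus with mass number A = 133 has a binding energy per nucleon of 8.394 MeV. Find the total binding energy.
B.E. = 8.394 × 133 = 1116 MeV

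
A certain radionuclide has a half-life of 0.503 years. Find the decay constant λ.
λ = ln(2)/t½ = 1.378 year⁻¹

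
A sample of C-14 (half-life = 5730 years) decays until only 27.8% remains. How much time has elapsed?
t = t½ × log₂(N₀/N) = 10580 years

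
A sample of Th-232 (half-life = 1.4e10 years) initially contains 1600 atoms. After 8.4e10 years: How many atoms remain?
N = N₀(1/2)^(t/t½) = 25 atoms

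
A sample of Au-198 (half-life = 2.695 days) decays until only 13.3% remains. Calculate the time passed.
t = t½ × log₂(N₀/N) = 7.844 days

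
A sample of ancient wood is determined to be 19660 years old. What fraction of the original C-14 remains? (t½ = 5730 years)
N/N₀ = (1/2)^(t/t½) = 0.09271 = 9.27%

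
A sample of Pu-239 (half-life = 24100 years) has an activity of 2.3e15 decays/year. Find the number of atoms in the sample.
N = A/λ = 7.997e19 atoms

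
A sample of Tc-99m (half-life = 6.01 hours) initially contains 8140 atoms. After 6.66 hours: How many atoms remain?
N = N₀(1/2)^(t/t½) = 3776 atoms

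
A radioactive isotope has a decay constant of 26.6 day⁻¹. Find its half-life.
t½ = ln(2)/λ = 0.02606 days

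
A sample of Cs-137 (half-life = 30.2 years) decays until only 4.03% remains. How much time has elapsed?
t = t½ × log₂(N₀/N) = 139.9 years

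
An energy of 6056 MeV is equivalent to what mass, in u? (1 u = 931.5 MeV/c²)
m = E/c² = 6.501 u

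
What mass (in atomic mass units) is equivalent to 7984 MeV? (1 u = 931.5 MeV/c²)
m = E/c² = 8.571 u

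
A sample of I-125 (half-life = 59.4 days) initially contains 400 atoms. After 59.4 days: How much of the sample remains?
N = N₀(1/2)^(t/t½) = 200 atoms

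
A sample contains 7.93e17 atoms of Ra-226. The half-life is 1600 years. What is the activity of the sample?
A = λN = 3.435e14 decays/year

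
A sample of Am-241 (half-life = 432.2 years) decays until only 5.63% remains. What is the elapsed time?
t = t½ × log₂(N₀/N) = 1794 years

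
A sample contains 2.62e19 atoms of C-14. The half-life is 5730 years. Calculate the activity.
A = λN = 3.169e15 decays/year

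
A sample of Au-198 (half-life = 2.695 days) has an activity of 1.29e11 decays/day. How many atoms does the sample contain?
N = A/λ = 5.016e11 atoms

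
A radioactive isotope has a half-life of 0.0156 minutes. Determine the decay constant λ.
λ = ln(2)/t½ = 44.43 minute⁻¹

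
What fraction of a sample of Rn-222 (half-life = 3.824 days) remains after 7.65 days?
N/N₀ = (1/2)^(t/t½) = 0.2499 = 25%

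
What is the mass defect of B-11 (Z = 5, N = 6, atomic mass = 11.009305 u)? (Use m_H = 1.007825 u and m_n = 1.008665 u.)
Δm = Z·m_H + N·m_n − M = 0.08181 u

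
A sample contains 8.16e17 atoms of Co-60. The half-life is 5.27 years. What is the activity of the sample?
A = λN = 1.073e17 decays/year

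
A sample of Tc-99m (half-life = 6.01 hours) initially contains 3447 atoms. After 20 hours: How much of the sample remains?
N = N₀(1/2)^(t/t½) = 343.3 atoms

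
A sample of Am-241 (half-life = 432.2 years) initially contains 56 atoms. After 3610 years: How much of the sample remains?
N = N₀(1/2)^(t/t½) = 0.1713 atoms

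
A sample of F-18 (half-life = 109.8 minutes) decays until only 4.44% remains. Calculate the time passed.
t = t½ × log₂(N₀/N) = 493.4 minutes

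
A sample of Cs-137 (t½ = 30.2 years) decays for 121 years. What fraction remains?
N/N₀ = (1/2)^(t/t½) = 0.06221 = 6.22%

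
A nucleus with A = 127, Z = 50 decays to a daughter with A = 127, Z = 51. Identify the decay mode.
ΔA = 0, ΔZ = +1 ⇒ beta-minus decay (β⁻)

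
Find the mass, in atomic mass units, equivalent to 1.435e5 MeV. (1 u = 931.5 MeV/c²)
m = E/c² = 154.1 u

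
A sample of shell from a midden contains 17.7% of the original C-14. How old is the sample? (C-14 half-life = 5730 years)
Age = t½ × log₂(1/ratio) = 14310 years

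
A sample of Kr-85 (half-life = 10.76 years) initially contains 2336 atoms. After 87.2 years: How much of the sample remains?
N = N₀(1/2)^(t/t½) = 8.49 atoms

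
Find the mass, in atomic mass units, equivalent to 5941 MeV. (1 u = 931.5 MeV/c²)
m = E/c² = 6.378 u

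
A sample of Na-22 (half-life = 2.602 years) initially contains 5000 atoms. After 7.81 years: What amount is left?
N = N₀(1/2)^(t/t½) = 624.3 atoms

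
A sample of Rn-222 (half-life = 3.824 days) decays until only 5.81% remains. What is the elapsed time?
t = t½ × log₂(N₀/N) = 15.7 days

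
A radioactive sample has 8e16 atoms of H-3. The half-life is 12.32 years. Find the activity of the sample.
A = λN = 4.501e15 decays/year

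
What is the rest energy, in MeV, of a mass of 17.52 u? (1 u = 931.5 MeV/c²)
E = mc² = 16320 MeV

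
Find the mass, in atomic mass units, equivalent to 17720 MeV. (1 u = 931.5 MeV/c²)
m = E/c² = 19.02 u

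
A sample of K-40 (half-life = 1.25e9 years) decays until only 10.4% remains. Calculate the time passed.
t = t½ × log₂(N₀/N) = 4.082e9 years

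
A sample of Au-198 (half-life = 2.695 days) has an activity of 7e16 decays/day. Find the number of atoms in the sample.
N = A/λ = 2.722e17 atoms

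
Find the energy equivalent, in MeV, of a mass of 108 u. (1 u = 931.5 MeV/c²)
E = mc² = 1.006e5 MeV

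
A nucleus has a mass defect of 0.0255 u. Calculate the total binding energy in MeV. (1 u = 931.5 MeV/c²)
B.E. = Δm × 931.5 = 23.75 MeV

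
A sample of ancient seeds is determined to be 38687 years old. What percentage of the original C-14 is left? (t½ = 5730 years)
N/N₀ = (1/2)^(t/t½) = 0.00928 = 0.928%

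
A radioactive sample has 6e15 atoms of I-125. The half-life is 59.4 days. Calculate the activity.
A = λN = 7.001e13 decays/day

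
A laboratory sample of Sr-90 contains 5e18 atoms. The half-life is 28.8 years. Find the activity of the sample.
A = λN = 1.203e17 decays/year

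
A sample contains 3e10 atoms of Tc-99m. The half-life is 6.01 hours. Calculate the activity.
A = λN = 3.46e9 decays/hour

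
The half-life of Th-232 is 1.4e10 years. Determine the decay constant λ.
λ = ln(2)/t½ = 4.951e-11 year⁻¹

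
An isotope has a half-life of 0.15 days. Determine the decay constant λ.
λ = ln(2)/t½ = 4.621 day⁻¹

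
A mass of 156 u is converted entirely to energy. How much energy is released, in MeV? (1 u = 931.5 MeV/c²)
E = mc² = 1.453e5 MeV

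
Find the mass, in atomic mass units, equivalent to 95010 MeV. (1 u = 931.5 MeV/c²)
m = E/c² = 102 u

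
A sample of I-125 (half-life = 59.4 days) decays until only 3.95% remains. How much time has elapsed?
t = t½ × log₂(N₀/N) = 276.9 days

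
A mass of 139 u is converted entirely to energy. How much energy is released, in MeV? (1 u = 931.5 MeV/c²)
E = mc² = 1.295e5 MeV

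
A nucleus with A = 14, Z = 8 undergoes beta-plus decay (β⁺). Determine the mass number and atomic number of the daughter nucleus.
Daughter: A = 14, Z = 7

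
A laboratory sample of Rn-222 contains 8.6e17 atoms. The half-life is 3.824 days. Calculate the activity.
A = λN = 1.559e17 decays/day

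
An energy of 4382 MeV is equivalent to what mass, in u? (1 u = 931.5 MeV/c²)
m = E/c² = 4.704 u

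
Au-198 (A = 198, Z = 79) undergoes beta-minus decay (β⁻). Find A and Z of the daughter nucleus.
Daughter: A = 198, Z = 80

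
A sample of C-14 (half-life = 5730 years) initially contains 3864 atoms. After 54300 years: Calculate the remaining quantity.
N = N₀(1/2)^(t/t½) = 5.424 atoms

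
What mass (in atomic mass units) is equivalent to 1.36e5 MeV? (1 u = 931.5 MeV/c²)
m = E/c² = 146 u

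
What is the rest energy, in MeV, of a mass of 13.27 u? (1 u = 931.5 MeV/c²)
E = mc² = 12360 MeV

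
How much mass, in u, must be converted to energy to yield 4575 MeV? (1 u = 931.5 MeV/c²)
m = E/c² = 4.911 u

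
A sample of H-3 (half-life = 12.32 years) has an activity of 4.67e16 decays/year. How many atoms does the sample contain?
N = A/λ = 8.3e17 atoms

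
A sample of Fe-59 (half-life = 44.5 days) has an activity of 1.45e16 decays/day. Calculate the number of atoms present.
N = A/λ = 9.309e17 atoms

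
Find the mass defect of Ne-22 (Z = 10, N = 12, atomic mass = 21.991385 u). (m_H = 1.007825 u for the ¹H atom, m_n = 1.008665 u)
Δm = Z·m_H + N·m_n − M = 0.1908 u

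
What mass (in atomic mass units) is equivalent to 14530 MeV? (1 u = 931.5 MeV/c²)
m = E/c² = 15.6 u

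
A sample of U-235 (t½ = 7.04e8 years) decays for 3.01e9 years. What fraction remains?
N/N₀ = (1/2)^(t/t½) = 0.05163 = 5.16%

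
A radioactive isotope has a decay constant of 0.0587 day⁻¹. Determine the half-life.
t½ = ln(2)/λ = 11.81 days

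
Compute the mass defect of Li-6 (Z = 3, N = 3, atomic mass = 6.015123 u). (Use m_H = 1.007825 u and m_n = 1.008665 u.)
Δm = Z·m_H + N·m_n − M = 0.03435 u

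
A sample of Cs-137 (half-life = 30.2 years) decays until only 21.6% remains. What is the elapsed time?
t = t½ × log₂(N₀/N) = 66.77 years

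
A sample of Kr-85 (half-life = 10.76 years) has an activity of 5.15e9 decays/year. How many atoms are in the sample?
N = A/λ = 7.995e10 atoms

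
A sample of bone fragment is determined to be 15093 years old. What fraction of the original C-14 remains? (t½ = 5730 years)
N/N₀ = (1/2)^(t/t½) = 0.1611 = 16.1%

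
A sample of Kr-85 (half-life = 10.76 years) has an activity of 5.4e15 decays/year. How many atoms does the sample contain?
N = A/λ = 8.383e16 atoms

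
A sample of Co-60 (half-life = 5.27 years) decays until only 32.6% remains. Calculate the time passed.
t = t½ × log₂(N₀/N) = 8.522 years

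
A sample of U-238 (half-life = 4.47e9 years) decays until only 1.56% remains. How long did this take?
t = t½ × log₂(N₀/N) = 2.683e10 years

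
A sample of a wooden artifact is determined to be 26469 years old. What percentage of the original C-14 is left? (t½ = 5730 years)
N/N₀ = (1/2)^(t/t½) = 0.04068 = 4.07%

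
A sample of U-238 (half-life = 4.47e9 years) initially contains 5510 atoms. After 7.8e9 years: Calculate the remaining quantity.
N = N₀(1/2)^(t/t½) = 1644 atoms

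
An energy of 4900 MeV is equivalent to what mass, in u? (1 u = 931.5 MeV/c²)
m = E/c² = 5.26 u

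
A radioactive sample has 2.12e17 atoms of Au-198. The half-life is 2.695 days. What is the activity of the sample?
A = λN = 5.453e16 decays/day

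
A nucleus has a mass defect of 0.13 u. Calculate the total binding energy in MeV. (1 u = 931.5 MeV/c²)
B.E. = Δm × 931.5 = 121.1 MeV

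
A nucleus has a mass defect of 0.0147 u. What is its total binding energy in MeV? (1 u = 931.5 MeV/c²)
B.E. = Δm × 931.5 = 13.69 MeV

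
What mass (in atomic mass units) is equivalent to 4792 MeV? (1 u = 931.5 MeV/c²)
m = E/c² = 5.144 u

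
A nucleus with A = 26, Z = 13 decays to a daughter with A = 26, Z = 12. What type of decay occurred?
ΔA = 0, ΔZ = -1 ⇒ beta-plus decay (β⁺) or electron capture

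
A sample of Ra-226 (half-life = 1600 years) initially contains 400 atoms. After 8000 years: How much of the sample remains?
N = N₀(1/2)^(t/t½) = 12.5 atoms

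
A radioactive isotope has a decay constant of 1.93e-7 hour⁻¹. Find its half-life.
t½ = ln(2)/λ = 3.591e6 hours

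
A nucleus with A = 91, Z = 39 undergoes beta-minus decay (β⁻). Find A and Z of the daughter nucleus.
Daughter: A = 91, Z = 40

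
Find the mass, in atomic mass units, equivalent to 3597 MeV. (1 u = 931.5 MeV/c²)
m = E/c² = 3.862 u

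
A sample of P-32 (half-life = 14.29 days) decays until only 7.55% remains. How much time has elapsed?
t = t½ × log₂(N₀/N) = 53.26 days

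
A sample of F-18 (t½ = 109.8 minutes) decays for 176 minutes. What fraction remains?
N/N₀ = (1/2)^(t/t½) = 0.3292 = 32.9%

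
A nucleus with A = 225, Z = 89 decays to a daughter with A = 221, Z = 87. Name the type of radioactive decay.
ΔA = -4, ΔZ = -2 ⇒ alpha decay (α)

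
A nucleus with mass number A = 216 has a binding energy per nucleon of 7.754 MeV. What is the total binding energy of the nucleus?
B.E. = 7.754 × 216 = 1675 MeV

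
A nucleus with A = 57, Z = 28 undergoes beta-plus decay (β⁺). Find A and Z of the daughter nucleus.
Daughter: A = 57, Z = 27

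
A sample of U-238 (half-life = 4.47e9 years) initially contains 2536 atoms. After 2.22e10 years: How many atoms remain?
N = N₀(1/2)^(t/t½) = 81.11 atoms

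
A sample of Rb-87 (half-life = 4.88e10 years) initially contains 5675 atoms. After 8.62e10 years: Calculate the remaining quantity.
N = N₀(1/2)^(t/t½) = 1668 atoms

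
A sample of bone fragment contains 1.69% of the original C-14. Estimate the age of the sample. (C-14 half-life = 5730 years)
Age = t½ × log₂(1/ratio) = 33730 years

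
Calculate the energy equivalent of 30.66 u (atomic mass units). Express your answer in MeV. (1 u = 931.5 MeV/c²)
E = mc² = 28560 MeV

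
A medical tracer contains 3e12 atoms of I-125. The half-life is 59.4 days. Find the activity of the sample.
A = λN = 3.501e10 decays/day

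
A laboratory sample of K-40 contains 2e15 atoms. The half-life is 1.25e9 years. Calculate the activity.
A = λN = 1.109e6 decays/year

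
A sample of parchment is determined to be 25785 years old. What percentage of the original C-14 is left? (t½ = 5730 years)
N/N₀ = (1/2)^(t/t½) = 0.04419 = 4.42%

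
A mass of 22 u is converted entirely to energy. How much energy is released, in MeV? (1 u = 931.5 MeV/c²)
E = mc² = 20490 MeV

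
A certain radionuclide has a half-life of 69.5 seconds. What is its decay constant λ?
λ = ln(2)/t½ = 0.009973 second⁻¹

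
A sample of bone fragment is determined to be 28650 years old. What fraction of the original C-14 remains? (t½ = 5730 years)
N/N₀ = (1/2)^(t/t½) = 0.03125 = 3.12%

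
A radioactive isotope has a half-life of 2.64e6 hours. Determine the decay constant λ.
λ = ln(2)/t½ = 2.626e-7 hour⁻¹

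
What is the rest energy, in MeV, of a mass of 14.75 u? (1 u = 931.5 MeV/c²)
E = mc² = 13740 MeV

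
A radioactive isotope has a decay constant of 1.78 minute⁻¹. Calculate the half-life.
t½ = ln(2)/λ = 0.3894 minutes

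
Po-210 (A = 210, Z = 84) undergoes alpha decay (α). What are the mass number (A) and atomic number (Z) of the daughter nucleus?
Daughter: A = 206, Z = 82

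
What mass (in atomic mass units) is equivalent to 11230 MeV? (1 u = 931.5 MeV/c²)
m = E/c² = 12.06 u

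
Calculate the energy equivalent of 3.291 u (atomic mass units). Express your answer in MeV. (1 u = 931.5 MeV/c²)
E = mc² = 3066 MeV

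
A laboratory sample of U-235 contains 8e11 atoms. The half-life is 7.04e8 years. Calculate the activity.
A = λN = 787.7 decays/year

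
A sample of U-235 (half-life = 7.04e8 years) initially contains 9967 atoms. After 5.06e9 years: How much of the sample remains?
N = N₀(1/2)^(t/t½) = 68.38 atoms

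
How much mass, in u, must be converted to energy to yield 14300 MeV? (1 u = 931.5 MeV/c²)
m = E/c² = 15.35 u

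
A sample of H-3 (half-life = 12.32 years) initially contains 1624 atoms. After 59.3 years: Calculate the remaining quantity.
N = N₀(1/2)^(t/t½) = 57.76 atoms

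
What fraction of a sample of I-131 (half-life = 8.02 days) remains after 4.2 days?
N/N₀ = (1/2)^(t/t½) = 0.6956 = 69.6%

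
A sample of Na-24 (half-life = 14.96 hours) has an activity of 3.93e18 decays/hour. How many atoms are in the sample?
N = A/λ = 8.482e19 atoms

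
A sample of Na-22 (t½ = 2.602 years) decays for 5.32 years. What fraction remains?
N/N₀ = (1/2)^(t/t½) = 0.2424 = 24.2%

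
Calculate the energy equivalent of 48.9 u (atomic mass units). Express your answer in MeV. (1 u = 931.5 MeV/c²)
E = mc² = 45550 MeV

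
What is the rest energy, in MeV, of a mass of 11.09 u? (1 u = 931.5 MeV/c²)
E = mc² = 10330 MeV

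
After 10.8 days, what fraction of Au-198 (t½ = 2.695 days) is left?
N/N₀ = (1/2)^(t/t½) = 0.06218 = 6.22%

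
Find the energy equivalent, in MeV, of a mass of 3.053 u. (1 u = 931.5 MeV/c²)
E = mc² = 2844 MeV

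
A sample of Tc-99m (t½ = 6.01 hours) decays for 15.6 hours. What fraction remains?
N/N₀ = (1/2)^(t/t½) = 0.1654 = 16.5%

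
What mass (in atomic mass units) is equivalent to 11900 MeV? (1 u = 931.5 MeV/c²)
m = E/c² = 12.78 u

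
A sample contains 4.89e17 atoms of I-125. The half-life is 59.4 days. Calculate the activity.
A = λN = 5.706e15 decays/day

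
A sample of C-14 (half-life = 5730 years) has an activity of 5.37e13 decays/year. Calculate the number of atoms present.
N = A/λ = 4.439e17 atoms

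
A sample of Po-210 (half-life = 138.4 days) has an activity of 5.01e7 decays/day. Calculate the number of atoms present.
N = A/λ = 1e10 atoms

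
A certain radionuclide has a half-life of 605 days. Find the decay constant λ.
λ = ln(2)/t½ = 0.001146 day⁻¹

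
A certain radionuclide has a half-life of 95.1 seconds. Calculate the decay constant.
λ = ln(2)/t½ = 0.007289 second⁻¹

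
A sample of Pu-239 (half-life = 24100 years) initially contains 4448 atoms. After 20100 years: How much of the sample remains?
N = N₀(1/2)^(t/t½) = 2495 atoms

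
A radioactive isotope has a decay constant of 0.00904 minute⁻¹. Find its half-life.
t½ = ln(2)/λ = 76.68 minutes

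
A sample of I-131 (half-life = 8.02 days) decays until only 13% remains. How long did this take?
t = t½ × log₂(N₀/N) = 23.61 days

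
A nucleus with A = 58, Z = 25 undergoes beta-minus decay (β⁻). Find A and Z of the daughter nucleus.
Daughter: A = 58, Z = 26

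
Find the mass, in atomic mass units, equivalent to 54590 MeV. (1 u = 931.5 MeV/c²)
m = E/c² = 58.6 u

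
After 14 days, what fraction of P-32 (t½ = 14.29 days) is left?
N/N₀ = (1/2)^(t/t½) = 0.5071 = 50.7%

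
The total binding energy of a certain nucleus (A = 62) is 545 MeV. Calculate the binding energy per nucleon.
B.E./A = 545/62 = 8.79 MeV/nucleon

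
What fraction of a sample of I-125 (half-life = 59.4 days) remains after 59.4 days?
N/N₀ = (1/2)^(t/t½) = 0.5 = 50%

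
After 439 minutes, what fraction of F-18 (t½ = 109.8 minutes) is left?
N/N₀ = (1/2)^(t/t½) = 0.06258 = 6.26%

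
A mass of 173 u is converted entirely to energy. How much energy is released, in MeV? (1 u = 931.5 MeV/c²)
E = mc² = 1.611e5 MeV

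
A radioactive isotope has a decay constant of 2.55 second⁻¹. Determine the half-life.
t½ = ln(2)/λ = 0.2718 seconds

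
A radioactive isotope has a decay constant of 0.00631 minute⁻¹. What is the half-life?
t½ = ln(2)/λ = 109.8 minutes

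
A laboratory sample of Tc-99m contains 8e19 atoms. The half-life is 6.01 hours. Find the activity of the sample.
A = λN = 9.227e18 decays/hour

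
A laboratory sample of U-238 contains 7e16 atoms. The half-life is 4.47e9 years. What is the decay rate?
A = λN = 1.085e7 decays/year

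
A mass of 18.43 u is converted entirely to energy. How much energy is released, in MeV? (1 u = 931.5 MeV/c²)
E = mc² = 17170 MeV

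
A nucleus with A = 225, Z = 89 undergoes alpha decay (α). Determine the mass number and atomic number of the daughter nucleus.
Daughter: A = 221, Z = 87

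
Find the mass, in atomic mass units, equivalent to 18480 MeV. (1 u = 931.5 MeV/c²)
m = E/c² = 19.84 u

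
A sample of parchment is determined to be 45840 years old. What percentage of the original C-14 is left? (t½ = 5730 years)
N/N₀ = (1/2)^(t/t½) = 0.003906 = 0.391%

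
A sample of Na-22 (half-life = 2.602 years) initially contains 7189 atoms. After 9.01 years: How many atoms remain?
N = N₀(1/2)^(t/t½) = 652.1 atoms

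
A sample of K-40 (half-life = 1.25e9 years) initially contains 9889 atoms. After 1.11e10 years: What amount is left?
N = N₀(1/2)^(t/t½) = 20.99 atoms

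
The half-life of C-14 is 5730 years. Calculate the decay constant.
λ = ln(2)/t½ = 1.21e-4 year⁻¹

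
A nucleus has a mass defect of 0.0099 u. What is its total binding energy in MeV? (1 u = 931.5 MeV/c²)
B.E. = Δm × 931.5 = 9.222 MeV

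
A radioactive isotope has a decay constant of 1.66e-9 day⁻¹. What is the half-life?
t½ = ln(2)/λ = 4.176e8 days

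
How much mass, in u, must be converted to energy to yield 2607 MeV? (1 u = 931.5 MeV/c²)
m = E/c² = 2.799 u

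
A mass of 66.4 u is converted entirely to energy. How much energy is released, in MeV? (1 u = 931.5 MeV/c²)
E = mc² = 61850 MeV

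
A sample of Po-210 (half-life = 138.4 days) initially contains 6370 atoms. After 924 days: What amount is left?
N = N₀(1/2)^(t/t½) = 62.28 atoms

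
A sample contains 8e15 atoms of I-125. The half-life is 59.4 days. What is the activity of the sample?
A = λN = 9.335e13 decays/day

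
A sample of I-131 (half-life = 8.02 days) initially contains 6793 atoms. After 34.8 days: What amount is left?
N = N₀(1/2)^(t/t½) = 335.6 atoms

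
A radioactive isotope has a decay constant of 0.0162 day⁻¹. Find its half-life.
t½ = ln(2)/λ = 42.79 days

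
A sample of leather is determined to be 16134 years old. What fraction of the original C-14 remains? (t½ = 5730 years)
N/N₀ = (1/2)^(t/t½) = 0.142 = 14.2%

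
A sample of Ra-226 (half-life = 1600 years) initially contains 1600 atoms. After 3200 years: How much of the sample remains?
N = N₀(1/2)^(t/t½) = 400 atoms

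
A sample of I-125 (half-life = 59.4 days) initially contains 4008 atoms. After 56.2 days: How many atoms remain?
N = N₀(1/2)^(t/t½) = 2080 atoms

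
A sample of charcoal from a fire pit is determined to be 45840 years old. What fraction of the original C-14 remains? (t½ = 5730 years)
N/N₀ = (1/2)^(t/t½) = 0.003906 = 0.391%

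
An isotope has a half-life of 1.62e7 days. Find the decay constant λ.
λ = ln(2)/t½ = 4.279e-8 day⁻¹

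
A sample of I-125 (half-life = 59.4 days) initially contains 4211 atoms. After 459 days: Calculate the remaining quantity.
N = N₀(1/2)^(t/t½) = 19.87 atoms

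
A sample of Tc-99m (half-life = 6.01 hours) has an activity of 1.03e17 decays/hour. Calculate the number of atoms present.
N = A/λ = 8.931e17 atoms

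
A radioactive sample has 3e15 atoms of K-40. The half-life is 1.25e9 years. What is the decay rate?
A = λN = 1.664e6 decays/year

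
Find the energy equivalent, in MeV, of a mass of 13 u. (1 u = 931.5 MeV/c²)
E = mc² = 12110 MeV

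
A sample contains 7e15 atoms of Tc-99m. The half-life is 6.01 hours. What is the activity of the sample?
A = λN = 8.073e14 decays/hour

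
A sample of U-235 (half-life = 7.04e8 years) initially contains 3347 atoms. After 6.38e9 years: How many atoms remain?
N = N₀(1/2)^(t/t½) = 6.26 atoms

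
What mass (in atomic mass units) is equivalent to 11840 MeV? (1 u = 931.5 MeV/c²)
m = E/c² = 12.71 u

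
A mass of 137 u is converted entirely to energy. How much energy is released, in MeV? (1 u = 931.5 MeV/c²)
E = mc² = 1.276e5 MeV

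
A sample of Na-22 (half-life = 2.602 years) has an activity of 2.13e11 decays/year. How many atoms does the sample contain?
N = A/λ = 7.996e11 atoms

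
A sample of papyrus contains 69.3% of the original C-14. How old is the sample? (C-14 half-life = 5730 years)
Age = t½ × log₂(1/ratio) = 3032 years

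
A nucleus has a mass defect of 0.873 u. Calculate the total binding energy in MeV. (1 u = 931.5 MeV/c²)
B.E. = Δm × 931.5 = 813.2 MeV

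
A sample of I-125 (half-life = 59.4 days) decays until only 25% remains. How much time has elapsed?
t = t½ × log₂(N₀/N) = 118.8 days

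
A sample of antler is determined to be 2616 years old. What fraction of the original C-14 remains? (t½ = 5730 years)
N/N₀ = (1/2)^(t/t½) = 0.7287 = 72.9%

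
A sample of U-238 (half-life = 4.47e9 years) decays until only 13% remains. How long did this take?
t = t½ × log₂(N₀/N) = 1.316e10 years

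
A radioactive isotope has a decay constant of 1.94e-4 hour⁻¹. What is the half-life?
t½ = ln(2)/λ = 3573 hours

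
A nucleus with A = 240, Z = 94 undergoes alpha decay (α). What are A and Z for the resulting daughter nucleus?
Daughter: A = 236, Z = 92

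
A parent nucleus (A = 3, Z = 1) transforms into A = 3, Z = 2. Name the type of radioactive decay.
ΔA = 0, ΔZ = +1 ⇒ beta-minus decay (β⁻)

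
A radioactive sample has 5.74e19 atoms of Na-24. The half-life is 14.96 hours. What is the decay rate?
A = λN = 2.66e18 decays/hour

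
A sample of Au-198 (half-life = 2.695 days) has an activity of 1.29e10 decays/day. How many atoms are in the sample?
N = A/λ = 5.016e10 atoms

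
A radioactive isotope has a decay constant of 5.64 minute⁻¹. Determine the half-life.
t½ = ln(2)/λ = 0.1229 minutes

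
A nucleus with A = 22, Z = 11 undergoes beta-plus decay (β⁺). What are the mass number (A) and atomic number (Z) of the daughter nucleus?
Daughter: A = 22, Z = 10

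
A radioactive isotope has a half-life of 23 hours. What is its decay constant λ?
λ = ln(2)/t½ = 0.03014 hour⁻¹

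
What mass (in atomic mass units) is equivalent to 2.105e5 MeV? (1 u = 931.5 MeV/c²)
m = E/c² = 226 u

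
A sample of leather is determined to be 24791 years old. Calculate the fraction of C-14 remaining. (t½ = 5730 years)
N/N₀ = (1/2)^(t/t½) = 0.04984 = 4.98%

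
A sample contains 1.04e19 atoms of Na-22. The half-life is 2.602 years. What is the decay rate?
A = λN = 2.77e18 decays/year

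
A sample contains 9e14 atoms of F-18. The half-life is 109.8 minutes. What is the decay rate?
A = λN = 5.682e12 decays/minute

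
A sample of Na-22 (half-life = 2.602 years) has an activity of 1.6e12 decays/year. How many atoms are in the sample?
N = A/λ = 6.006e12 atoms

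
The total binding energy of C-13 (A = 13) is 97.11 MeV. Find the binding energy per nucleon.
B.E./A = 97.11/13 = 7.47 MeV/nucleon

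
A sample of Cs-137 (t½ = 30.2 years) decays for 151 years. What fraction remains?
N/N₀ = (1/2)^(t/t½) = 0.03125 = 3.12%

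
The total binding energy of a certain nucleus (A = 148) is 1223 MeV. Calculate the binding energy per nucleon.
B.E./A = 1223/148 = 8.264 MeV/nucleon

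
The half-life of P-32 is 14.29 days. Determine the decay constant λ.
λ = ln(2)/t½ = 0.04851 day⁻¹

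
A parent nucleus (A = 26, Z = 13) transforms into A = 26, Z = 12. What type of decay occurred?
ΔA = 0, ΔZ = -1 ⇒ beta-plus decay (β⁺) or electron capture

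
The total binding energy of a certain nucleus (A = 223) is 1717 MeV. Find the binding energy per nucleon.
B.E./A = 1717/223 = 7.7 MeV/nucleon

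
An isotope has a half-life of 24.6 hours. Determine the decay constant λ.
λ = ln(2)/t½ = 0.02818 hour⁻¹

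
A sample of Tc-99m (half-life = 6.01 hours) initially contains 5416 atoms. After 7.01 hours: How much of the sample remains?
N = N₀(1/2)^(t/t½) = 2413 atoms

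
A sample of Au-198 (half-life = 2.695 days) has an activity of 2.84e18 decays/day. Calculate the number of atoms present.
N = A/λ = 1.104e19 atoms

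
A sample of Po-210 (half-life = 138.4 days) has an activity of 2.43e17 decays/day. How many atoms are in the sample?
N = A/λ = 4.852e19 atoms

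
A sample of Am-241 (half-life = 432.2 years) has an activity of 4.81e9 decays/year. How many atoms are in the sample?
N = A/λ = 2.999e12 atoms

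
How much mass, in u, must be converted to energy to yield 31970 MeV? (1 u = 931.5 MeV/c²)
m = E/c² = 34.32 u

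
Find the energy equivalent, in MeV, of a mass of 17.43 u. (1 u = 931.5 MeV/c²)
E = mc² = 16240 MeV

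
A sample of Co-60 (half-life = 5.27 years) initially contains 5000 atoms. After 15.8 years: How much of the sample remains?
N = N₀(1/2)^(t/t½) = 625.8 atoms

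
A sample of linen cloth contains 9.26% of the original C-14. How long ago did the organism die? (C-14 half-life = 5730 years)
Age = t½ × log₂(1/ratio) = 19670 years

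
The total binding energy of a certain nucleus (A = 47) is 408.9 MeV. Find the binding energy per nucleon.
B.E./A = 408.9/47 = 8.7 MeV/nucleon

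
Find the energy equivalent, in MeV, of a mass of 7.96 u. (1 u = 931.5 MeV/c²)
E = mc² = 7415 MeV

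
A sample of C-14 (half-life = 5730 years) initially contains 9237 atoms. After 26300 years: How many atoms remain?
N = N₀(1/2)^(t/t½) = 383.6 atoms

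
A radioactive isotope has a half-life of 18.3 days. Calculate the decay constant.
λ = ln(2)/t½ = 0.03788 day⁻¹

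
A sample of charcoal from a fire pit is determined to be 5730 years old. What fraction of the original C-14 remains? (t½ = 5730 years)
N/N₀ = (1/2)^(t/t½) = 0.5 = 50%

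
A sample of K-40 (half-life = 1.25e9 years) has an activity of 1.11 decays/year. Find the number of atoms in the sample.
N = A/λ = 2.002e9 atoms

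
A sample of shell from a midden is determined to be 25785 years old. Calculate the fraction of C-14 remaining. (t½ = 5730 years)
N/N₀ = (1/2)^(t/t½) = 0.04419 = 4.42%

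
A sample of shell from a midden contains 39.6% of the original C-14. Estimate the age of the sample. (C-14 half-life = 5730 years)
Age = t½ × log₂(1/ratio) = 7658 years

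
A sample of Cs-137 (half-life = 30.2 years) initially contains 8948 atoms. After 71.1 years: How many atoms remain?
N = N₀(1/2)^(t/t½) = 1750 atoms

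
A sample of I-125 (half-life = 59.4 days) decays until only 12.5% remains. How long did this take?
t = t½ × log₂(N₀/N) = 178.2 days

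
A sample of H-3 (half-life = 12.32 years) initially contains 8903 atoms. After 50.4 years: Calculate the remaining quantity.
N = N₀(1/2)^(t/t½) = 522.5 atoms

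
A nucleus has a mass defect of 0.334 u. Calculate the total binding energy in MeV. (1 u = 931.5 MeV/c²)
B.E. = Δm × 931.5 = 311.1 MeV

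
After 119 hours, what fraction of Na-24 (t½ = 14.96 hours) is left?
N/N₀ = (1/2)^(t/t½) = 0.004031 = 0.403%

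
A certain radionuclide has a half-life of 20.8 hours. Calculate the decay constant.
λ = ln(2)/t½ = 0.03332 hour⁻¹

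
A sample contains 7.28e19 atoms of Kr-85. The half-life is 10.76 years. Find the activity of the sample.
A = λN = 4.69e18 decays/year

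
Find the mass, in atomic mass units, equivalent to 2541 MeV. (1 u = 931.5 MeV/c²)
m = E/c² = 2.728 u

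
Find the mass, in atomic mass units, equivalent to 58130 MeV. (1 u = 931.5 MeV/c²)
m = E/c² = 62.4 u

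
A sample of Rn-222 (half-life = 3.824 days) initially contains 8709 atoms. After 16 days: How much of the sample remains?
N = N₀(1/2)^(t/t½) = 479.1 atoms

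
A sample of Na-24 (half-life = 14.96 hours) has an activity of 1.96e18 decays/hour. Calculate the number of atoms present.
N = A/λ = 4.23e19 atoms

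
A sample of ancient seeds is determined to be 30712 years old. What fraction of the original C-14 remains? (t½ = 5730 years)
N/N₀ = (1/2)^(t/t½) = 0.02435 = 2.44%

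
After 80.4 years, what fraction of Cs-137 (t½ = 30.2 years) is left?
N/N₀ = (1/2)^(t/t½) = 0.158 = 15.8%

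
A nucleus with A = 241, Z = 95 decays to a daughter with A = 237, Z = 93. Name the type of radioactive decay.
ΔA = -4, ΔZ = -2 ⇒ alpha decay (α)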